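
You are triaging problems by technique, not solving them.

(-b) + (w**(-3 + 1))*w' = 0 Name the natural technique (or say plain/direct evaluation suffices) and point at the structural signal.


Diagnosis: separation of variables — separating collects all w-dependence with the derivative and leaves all b-dependence opposite: variables separate. The cross-partial test also passes here (vacuously, each side single-variable); the potential-function route would work, separation is simply more immediate.


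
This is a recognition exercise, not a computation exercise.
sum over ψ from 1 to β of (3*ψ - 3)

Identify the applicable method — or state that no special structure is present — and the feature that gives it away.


Best approach: no special technique — constant-multiple powers of ψ with no cancellation partners and no common ratio — use the standard power-sum formulas.


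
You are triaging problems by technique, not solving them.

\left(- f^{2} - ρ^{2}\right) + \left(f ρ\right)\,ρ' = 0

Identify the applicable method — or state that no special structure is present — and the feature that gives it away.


Best approach: the homogeneous substitution — the slope's numerator and denominator have matching total degree, so it depends only on ρ/f and the ratio substitution collapses it. Rearranged, this also fits the Bernoulli template directly; the homogeneous substitution reads the structure without the rearrangement.


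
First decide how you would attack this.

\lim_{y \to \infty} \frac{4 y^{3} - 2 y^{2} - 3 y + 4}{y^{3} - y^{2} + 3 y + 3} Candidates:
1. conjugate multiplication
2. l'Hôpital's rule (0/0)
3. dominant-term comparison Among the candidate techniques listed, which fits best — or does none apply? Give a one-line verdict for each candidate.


Technique: dominant-term comparison — as y grows, only the highest-degree terms matter — compare leading terms and read the limit off.
- conjugate multiplication — no divergent radical difference is present for a conjugate pair to cancel.
- l'Hôpital's rule (0/0) — no 0/0 form appears: written as one quotient, top and bottom both grow without bound, and the ratio is decided by their leading terms.
- dominant-term comparison: applies; the problem has the shape this method handles.


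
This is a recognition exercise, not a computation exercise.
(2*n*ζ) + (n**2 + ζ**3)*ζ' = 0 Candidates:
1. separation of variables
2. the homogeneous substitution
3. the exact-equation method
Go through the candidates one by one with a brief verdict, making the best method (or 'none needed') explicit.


Method: the exact-equation method — 2*n*ζ and n**2 + ζ**3 pass the exactness check on the nose, so no integrating factor in n or ζ is needed at all.
- separation of variables: no algebra isolates the independent variable on one side and the unknown on the other.
- the homogeneous substitution: the slope changes under joint rescaling, failing the degree-zero test.
- the exact-equation method: a fit — the right tool for this form.


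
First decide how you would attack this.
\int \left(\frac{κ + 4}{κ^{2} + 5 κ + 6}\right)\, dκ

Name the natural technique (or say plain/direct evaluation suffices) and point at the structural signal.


Verdict: partial fractions — the factorization of κ^{2} + 5 κ + 6 is the whole battle; after it, each term is a table integral.


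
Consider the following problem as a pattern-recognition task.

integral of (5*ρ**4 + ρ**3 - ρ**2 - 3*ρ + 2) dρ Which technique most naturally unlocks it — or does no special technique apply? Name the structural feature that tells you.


Diagnosis: no special technique — every term is a constant multiple of a power of ρ; term-wise power-rule integration needs no preliminary transformation.


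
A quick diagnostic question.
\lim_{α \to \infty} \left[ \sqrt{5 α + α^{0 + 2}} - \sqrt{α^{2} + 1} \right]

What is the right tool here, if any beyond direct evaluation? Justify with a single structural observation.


Best approach: conjugate multiplication — divergence minus divergence hides a finite answer — expose it by pairing \sqrt{5 α + α^{0 + 2}} - \sqrt{α^{2} + 1} with its conjugate.


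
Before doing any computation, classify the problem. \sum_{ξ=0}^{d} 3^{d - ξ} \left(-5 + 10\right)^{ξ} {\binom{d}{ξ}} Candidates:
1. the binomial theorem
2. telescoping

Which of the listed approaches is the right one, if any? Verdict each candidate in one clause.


Technique: the binomial theorem — {\binom{d}{ξ}} weighting matched powers of (-5 + 10) and 3 is the expanded form of ((-5 + 10) + 3)^d — fold it back up.
- the binomial theorem — a fit — the right tool for this form.
- telescoping — in the displayed form, no term reappears at a neighboring index to cancel against.


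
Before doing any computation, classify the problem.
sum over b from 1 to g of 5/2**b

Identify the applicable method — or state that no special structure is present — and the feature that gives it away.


Diagnosis: the geometric series formula — consecutive terms stand in a fixed index-free ratio — the geometric sum formula closes it.


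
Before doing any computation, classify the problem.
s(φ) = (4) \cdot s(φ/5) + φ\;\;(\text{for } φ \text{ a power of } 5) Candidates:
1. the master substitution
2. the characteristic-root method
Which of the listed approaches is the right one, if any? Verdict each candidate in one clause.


Technique: the master substitution — treat m = log base 5 of φ as the new clock: one recursion step advances m by one while φ scales by 5.
- the master substitution — yes — fits the structure here.
- the characteristic-root method: the recursion divides its index rather than shifting it — outside the constant-shift family the root method covers.


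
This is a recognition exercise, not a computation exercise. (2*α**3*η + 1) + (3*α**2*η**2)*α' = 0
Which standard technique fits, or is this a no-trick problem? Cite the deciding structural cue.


Method: the exact-equation method — take the mixed partials of 2*α**3*η + 1 and 3*α**2*η**2: they are equal, which certifies an exact differential.


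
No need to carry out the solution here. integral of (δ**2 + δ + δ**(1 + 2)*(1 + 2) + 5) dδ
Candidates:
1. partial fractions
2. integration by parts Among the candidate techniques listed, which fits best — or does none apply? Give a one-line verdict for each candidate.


Diagnosis: no special technique — a term-by-term power-rule job in δ; no substitution or rearrangement earns its keep here.
- partial fractions: there is no rational-function structure to decompose.
- integration by parts — parts would only shuffle a directly integrable integrand.


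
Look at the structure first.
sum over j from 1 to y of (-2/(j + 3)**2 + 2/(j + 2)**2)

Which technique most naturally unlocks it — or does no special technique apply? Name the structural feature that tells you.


Best approach: telescoping — this sum is a zipper: each term contributes 2/(j + 2)**2 and removes the next index's value, which the following term puts back, closing term by term.


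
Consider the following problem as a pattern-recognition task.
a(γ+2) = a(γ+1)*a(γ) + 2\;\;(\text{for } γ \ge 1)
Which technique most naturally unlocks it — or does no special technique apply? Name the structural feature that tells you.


Diagnosis: no special technique — the update rule curves (it is not linear in the unknown sequence), so no superposition-based closed form attaches — iterate or study it directly.


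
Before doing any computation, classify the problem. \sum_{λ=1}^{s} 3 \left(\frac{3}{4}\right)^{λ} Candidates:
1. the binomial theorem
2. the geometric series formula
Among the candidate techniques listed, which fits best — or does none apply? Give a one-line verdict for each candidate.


Best approach: the geometric series formula — the ratio of consecutive terms is the constant \frac{3}{4}, independent of the index — a geometric sum.
- the binomial theorem: there is no pair of bases whose matched powers would reassemble into a single binomial power.
- the geometric series formula — yes — fits the structure here.


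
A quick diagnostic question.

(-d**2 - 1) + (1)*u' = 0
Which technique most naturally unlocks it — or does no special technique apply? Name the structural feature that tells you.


Method: no special technique — with u absent the equation is not coupled at all: direct integration in d.


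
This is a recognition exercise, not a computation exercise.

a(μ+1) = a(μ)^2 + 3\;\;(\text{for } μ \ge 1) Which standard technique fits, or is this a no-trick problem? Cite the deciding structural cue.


Technique: no special technique — the update rule curves (it is not linear in the unknown sequence), so no superposition-based closed form attaches — iterate or study it directly.


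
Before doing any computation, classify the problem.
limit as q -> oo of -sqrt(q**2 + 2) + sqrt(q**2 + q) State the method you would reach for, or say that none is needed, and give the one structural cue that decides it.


Diagnosis: conjugate multiplication — two divergent pieces with a minus sign between them and a radical in the mix: rationalize sqrt(q**2 + q) - sqrt(q**2 + 2) before any limit law applies.


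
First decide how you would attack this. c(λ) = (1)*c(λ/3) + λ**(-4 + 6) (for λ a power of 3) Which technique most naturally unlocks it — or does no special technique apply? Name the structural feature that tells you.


Best approach: the master substitution — treat m = log base 3 of λ as the new clock: one recursion step advances m by one while λ scales by 3.


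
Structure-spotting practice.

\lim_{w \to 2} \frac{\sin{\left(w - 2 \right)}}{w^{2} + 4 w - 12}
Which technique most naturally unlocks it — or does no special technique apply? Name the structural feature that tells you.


Method: l'Hôpital's rule (0/0) — the 0/0 form at 2 is the signature situation for l'Hôpital's rule. The standard small-argument limits would also carry it; the rule is the systematic route.


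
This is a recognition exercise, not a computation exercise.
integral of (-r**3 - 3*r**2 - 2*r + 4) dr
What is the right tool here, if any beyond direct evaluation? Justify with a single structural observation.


Diagnosis: no special technique — every term is a constant multiple of a power of r; term-wise power-rule integration needs no preliminary transformation.


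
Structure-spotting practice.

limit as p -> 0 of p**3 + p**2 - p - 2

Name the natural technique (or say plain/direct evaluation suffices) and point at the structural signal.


Verdict: no special technique — no denominator vanishes and nothing blows up at 0: direct substitution is the whole computation.


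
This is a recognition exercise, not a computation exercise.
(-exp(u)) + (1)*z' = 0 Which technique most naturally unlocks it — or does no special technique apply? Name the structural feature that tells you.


Technique: no special technique — the slope is a pure function of u; integrate both sides and be done.


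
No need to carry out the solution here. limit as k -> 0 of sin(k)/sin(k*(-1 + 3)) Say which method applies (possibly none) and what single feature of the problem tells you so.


Best approach: l'Hôpital's rule (0/0) — substituting 0 gives 0 over 0; differentiate top and bottom once and re-evaluate. Expanding numerator and denominator to first order gives the same value — the rule automates exactly that.


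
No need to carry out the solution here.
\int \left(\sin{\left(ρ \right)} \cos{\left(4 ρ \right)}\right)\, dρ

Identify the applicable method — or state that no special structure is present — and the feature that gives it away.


Technique: a trigonometric identity — distinct frequencies under one product (\sin{\left(ρ \right)} \cos{\left(4 ρ \right)}): the product-to-sum identity is the systematic route to an integrable form.


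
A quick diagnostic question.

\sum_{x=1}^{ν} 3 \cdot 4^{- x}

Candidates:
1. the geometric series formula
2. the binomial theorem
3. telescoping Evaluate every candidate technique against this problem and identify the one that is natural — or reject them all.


Method: the geometric series formula — consecutive terms stand in a fixed index-free ratio — the geometric sum formula closes it.
- the geometric series formula — applies; the problem has the shape this method handles.
- the binomial theorem — there is no sum-raised-to-a-power identity hiding in these terms.
- telescoping — in the displayed form, no term reappears at a neighboring index to cancel against.


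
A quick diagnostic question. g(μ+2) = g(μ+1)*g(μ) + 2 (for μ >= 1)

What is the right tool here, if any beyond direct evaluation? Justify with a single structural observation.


Verdict: no special technique — the new term depends nonlinearly on the old ones, which disqualifies every superposition-based technique.


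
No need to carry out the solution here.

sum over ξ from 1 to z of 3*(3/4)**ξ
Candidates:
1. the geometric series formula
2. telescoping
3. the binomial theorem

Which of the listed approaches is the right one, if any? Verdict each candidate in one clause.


Diagnosis: the geometric series formula — the ratio of consecutive terms is the constant 3/4, independent of the index — a geometric sum.
- the geometric series formula — applies; the problem has the shape this method handles.
- telescoping: as presented, consecutive terms share no shifted copy to cancel against — no rewrite is on display to change that.
- the binomial theorem: no binomial coefficients pair up with complementary powers here.


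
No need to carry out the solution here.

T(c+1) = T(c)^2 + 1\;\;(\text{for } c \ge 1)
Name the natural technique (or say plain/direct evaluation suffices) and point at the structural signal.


Technique: no special technique — the update rule curves (it is not linear in the unknown sequence), so no superposition-based closed form attaches — iterate or study it directly.


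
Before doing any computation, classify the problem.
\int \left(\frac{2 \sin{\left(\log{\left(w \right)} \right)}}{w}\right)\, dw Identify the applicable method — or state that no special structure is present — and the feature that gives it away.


Technique: u-substitution — collected, the integrand has one factor that is, up to a constant, the derivative of an inner expression the rest depends on — substitute for that inner expression.


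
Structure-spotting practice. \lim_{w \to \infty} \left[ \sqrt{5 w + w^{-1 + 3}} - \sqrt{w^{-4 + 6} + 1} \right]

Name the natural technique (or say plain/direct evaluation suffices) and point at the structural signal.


Verdict: conjugate multiplication — an infinity-minus-infinity difference with a surviving radical — multiply by the conjugate to cancel the divergence.


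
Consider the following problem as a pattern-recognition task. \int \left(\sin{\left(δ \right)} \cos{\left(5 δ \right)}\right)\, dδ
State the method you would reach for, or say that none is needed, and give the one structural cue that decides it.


Best approach: a trigonometric identity — the product \sin{\left(δ \right)} \cos{\left(5 δ \right)} converts to a sum of single-frequency sinusoids via the product-to-sum identity.


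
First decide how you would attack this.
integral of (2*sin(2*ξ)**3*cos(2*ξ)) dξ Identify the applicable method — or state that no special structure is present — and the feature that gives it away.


Best approach: u-substitution — collected, the integrand has one factor that is, up to a constant, the derivative of an inner expression the rest depends on — substitute for that inner expression.


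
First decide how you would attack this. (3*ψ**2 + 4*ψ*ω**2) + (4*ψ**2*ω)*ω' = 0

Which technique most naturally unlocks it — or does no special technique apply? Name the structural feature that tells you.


Verdict: the exact-equation method — this form is already the differential of something: the matching mixed partials of 3*ψ**2 + 4*ψ*ω**2 and 4*ψ**2*ω prove it.


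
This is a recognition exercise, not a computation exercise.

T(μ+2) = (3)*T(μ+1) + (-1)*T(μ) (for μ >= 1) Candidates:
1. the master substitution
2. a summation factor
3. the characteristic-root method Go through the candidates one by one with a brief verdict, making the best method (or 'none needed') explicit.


Best approach: the characteristic-root method — this is the constant-coefficient homogeneous case — the whole solution in μ reduces to a polynomial's roots.
- the master substitution: the recursive argument is a shift of the index, not a fixed fraction of it.
- a summation factor: the recurrence reaches back more than one step, outside the first-order family a summation factor normalizes.
- the characteristic-root method: yes, a natural case for it.


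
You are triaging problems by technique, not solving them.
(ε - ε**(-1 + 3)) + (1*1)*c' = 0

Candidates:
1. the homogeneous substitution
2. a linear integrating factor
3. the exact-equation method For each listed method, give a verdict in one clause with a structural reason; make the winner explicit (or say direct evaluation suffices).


Best approach: no special technique — the slope is a pure function of ε; integrate both sides and be done.
- the homogeneous substitution — the slope changes under joint rescaling, failing the degree-zero test.
- a linear integrating factor — with the unknown absent the integrating factor is a formality; direct integration is the working structure.
- the exact-equation method: the unknown never enters the equation — exactness holds emptily, with nothing for the method to add.


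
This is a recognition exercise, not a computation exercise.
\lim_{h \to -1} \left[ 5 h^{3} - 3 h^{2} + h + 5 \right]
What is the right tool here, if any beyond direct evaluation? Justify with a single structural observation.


Diagnosis: no special technique — the expression is continuous at -1 — substitute and evaluate; no indeterminate form appears.


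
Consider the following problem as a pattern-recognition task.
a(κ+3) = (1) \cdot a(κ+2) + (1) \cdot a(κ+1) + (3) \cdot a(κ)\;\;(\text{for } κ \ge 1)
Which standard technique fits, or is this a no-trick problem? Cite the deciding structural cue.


Diagnosis: the characteristic-root method — the recurrence is linear and homogeneous with constant coefficients, so the ansatz r^κ turns it into a polynomial equation for r.


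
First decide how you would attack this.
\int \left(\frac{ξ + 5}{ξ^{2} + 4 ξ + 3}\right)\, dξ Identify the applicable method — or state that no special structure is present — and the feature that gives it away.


Technique: partial fractions — once ξ^{2} + 4 ξ + 3 is factored, each root contributes a simple-fraction term; integrate them one at a time.


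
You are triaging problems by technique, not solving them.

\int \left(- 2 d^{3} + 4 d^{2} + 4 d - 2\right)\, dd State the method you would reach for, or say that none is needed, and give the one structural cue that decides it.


Technique: no special technique — the integrand is a sum of constant multiples of powers of d — integrate term by term.


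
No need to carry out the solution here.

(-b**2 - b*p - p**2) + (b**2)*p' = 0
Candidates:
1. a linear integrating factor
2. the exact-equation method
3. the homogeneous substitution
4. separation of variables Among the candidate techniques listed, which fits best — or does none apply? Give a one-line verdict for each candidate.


Diagnosis: the homogeneous substitution — scaling b and p together leaves the slope fixed — it depends only on p/b, so substitute the ratio.
- a linear integrating factor — the unknown enters nonlinearly (through a power, a denominator, or a transcendental function), which the linear integrating-factor recipe cannot absorb as-is — any repair would come from a preliminary substitution, not the factor.
- the exact-equation method — the mixed-partials test fails on this split — it is not an exact differential as presented.
- the homogeneous substitution — yes — fits the structure here.
- separation of variables — no division isolates the independent variable from the unknown.


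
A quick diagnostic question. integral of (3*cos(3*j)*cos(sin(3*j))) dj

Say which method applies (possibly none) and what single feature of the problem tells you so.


Best approach: u-substitution — differentiating the inner expression sin(3*j) produces the factor 3*cos(3*j) up to a constant multiple, so substituting u = sin(3*j) reduces everything to a one-variable integral in u.


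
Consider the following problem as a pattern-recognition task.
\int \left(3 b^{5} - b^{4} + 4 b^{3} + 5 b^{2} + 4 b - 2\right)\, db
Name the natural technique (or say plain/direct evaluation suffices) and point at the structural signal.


Best approach: no special technique — nothing composite, nothing rational, nothing trigonometric — each constant-multiple power of b integrates by the power rule alone.


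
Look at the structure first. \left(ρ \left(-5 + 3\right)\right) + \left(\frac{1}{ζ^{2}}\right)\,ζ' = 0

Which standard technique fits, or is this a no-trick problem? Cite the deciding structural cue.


Diagnosis: separation of variables — one side of the product carries the independent variable, the other the unknown — the textbook separation shape. One could also solve this as an exact equation; with each coefficient in its own variable, separating is the same work with fewer steps.


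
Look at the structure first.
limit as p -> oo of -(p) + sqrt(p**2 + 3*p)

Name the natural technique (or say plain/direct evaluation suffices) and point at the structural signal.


Method: conjugate multiplication — sqrt(p**2 + 3*p) and p both blow up, but their difference is tame once the conjugate rationalizes it.


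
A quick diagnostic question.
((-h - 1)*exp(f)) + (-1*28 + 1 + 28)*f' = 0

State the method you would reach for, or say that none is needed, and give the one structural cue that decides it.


Method: separation of variables — solved for the derivative, the right side splits multiplicatively into a function of each variable alone — divide and integrate each side.


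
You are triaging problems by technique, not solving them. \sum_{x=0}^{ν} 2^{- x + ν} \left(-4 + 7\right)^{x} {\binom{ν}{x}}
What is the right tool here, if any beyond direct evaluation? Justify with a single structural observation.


Verdict: the binomial theorem — terms weighting {\binom{ν}{x}} against matched powers of (-4 + 7) and 2 reassemble into ((-4 + 7) + 2)^ν by the binomial theorem.


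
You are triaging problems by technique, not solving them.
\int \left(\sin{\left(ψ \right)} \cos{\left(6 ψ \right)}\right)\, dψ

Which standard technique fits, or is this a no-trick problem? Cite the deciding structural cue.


Best approach: a trigonometric identity — \sin{\left(ψ \right)} \cos{\left(6 ψ \right)} mixes two frequencies; the product-to-sum identity splits it into single-frequency sinusoids.


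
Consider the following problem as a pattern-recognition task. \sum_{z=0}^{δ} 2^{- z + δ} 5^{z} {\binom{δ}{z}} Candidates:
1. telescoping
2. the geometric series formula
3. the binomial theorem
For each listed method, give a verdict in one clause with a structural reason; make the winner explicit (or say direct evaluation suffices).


Best approach: the binomial theorem — the summand is term z of a binomial expansion in 5 and 2; the whole sum is a single power.
- telescoping: the summand is not presented as a shifted difference — a telescoping rewrite may exist, but the displayed structure does not offer one.
- the geometric series formula — there is no constant term-to-term ratio.
- the binomial theorem — yes — fits the structure here.


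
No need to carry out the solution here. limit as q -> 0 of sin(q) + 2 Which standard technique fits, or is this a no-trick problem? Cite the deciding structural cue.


Verdict: no special technique — no vanishing denominator and no indeterminate clash at the point — evaluation is immediate.


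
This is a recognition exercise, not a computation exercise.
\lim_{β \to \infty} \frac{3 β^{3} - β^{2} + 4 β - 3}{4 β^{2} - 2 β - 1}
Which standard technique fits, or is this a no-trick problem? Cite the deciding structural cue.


Verdict: dominant-term comparison — divide through by the highest power of β; every lower-order term dies and the dominant terms decide the limit. l'Hôpital's at-infinity variant applies to the expression viewed as a single quotient; the leading-term comparison is the direct route.


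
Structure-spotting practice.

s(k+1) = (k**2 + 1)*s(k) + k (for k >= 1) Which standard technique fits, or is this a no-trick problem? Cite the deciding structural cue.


Technique: a summation factor — one step of memory with a weight k**2 + 1 that changes as the index grows — the summation-factor construction is built for this.


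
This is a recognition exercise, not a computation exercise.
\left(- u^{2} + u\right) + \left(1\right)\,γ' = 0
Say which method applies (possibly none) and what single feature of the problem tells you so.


Technique: no special technique — the slope is a function of u alone, so integrate both sides directly.


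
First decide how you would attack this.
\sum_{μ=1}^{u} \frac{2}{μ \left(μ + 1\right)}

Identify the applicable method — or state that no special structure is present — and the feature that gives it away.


Best approach: telescoping — \frac{2}{μ \left(μ + 1\right)} decomposes into shift-paired simple fractions; the series telescopes to finitely many boundary pieces.


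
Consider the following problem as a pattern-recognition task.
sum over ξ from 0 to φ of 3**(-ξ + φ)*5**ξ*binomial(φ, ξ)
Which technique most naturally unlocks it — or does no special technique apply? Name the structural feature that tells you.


Diagnosis: the binomial theorem — terms weighting binomial(φ, ξ) against matched powers of 5 and 3 reassemble into (5 + 3)^φ by the binomial theorem.


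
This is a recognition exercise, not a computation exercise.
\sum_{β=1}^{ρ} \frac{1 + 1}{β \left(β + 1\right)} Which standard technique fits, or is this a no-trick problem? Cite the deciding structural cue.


Verdict: telescoping — the summand \frac{1 + 1}{β \left(β + 1\right)} decomposes into fractions whose poles differ by an integer shift — the series collapses.


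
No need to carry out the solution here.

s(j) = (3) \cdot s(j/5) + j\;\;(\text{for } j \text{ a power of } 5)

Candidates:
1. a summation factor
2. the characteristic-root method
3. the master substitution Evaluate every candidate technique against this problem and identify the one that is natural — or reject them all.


Technique: the master substitution — the argument shrinks by the factor 5, so measure the index on a logarithmic scale and the recursion becomes a shift.
- a summation factor — a divided-index call is outside the fixed-shift first-order family a summation factor normalizes.
- the characteristic-root method — a divided-index call is not the fixed-shift linear shape that characteristic roots solve.
- the master substitution — applies; the problem has the shape this method handles.


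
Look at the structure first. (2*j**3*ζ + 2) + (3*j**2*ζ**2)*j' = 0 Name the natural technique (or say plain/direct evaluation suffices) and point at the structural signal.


Technique: the exact-equation method — equality of cross partials is the green light — assemble the potential function term by term.


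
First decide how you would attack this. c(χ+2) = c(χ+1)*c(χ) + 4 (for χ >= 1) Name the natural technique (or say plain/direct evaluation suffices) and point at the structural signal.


Verdict: no special technique — this one you iterate or analyze qualitatively: the nonlinearity defeats linear solution methods.


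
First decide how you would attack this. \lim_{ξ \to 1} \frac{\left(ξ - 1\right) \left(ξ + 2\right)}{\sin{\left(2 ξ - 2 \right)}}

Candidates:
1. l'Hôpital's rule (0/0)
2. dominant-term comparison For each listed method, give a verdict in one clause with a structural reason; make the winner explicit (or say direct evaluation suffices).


Technique: l'Hôpital's rule (0/0) — substituting 1 gives 0 over 0; differentiate top and bottom once and re-evaluate. Expanding numerator and denominator to first order gives the same value — the rule automates exactly that.
- l'Hôpital's rule (0/0) — applies; the problem has the shape this method handles.
- dominant-term comparison: no dominant-degree comparison decides it.


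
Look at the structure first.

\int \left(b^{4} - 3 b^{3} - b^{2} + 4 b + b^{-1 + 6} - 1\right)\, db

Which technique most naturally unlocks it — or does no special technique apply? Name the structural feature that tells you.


Method: no special technique — every term is a constant multiple of a power of b; term-wise power-rule integration needs no preliminary transformation.


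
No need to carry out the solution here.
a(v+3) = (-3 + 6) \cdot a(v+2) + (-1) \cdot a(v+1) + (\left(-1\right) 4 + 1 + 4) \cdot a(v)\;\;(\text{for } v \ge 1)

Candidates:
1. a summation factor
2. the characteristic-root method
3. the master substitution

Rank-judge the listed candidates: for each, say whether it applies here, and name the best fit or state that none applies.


Method: the characteristic-root method — the recurrence is linear and homogeneous with constant coefficients, so the ansatz r^v turns it into a polynomial equation for r.
- a summation factor — the recurrence reaches back more than one step, outside the first-order family a summation factor normalizes.
- the characteristic-root method: yes, a natural case for it.
- the master substitution: with no divided-index recursive call, reindexing by powers of a base buys nothing.


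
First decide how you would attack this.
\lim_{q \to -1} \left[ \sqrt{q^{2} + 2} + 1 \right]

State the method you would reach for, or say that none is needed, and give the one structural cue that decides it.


Verdict: no special technique — the expression is continuous at the evaluation point — substitute directly; no indeterminate form appears.


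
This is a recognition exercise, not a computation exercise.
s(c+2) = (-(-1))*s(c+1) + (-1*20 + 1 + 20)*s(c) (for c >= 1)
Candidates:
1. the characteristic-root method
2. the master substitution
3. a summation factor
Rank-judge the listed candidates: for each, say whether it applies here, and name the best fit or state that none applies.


Diagnosis: the characteristic-root method — shift-invariance with fixed coefficients calls for exponential trials; the characteristic polynomial finds every r^c.
- the characteristic-root method: applicable, and directly so.
- the master substitution: this is shift-type recursion, outside the divide-and-conquer template.
- a summation factor: a summation factor telescopes one-step recursions; this one carries higher-order memory.


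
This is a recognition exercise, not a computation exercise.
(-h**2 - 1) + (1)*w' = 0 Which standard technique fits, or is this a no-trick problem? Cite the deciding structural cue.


Technique: no special technique — solved for the derivative, no w appears — this is antidifferentiation in h wearing ODE clothing.


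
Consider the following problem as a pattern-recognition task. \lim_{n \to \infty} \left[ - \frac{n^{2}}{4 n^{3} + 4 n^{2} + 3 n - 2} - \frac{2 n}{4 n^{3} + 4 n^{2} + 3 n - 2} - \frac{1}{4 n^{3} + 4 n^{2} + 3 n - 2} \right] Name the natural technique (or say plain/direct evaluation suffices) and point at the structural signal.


Diagnosis: dominant-term comparison — growth-rate triage: the leading powers of n decide the limit, everything else is noise. Viewed as a single quotient this is an ∞/∞ form — an at-infinity application of l'Hôpital's rule would also resolve it; comparing leading growth reads the answer without differentiating.


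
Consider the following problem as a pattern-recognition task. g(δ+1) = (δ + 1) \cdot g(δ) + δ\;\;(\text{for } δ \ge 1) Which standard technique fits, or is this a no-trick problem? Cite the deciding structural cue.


Diagnosis: a summation factor — the coefficient δ + 1 drifts with the index, so no fixed root exists; normalizing by the cumulative product telescopes it.


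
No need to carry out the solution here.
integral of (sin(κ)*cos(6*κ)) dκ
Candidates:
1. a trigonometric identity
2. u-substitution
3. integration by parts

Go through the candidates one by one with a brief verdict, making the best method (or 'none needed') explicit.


Technique: a trigonometric identity — two different frequencies multiply in sin(κ)*cos(6*κ); the product-to-sum formula separates them.
- a trigonometric identity — applies; the problem has the shape this method handles.
- u-substitution — no subexpression of the integrand serves as a whole-integral substitution inner — individual terms may offer their own, but none carries its derivative as a factor of the full integrand; a working change of variable would have to be constructed from outside the expression.
- integration by parts — not the fit here: there is no polynomial factor to ladder down — parts can still close the trigonometric product by recursion, though the identity rewrite is the direct route.


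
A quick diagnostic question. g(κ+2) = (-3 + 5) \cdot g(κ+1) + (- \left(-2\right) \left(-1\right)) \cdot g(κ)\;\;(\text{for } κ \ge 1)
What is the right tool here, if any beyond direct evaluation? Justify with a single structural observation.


Diagnosis: the characteristic-root method — try a geometric ansatz r^κ: constant coefficients turn the recurrence into one polynomial equation in r.


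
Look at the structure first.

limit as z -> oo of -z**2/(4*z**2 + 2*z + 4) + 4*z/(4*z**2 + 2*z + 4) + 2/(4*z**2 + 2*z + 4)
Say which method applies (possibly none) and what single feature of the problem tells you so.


Verdict: dominant-term comparison — at large z only the top-degree terms survive; compare the leading terms and the limit falls out. Differentiating the expression as a single quotient would eventually settle it as well; matching dominant growth settles it immediately.


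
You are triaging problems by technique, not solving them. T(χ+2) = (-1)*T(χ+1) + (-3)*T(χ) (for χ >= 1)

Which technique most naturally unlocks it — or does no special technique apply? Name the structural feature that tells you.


Technique: the characteristic-root method — linear, homogeneous, constant coefficients: solutions of the form r^χ exist — find the roots of the characteristic polynomial.


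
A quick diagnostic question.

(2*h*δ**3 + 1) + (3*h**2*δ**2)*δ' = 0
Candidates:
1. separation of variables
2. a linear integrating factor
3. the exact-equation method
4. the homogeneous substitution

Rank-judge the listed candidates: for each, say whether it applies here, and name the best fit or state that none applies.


Method: the exact-equation method — take the mixed partials of 2*h*δ**3 + 1 and 3*h**2*δ**2: they are equal, which certifies an exact differential.
- separation of variables — the two dependences are entangled, not a clean product of one-variable pieces.
- a linear integrating factor — a nonlinear term in the unknown puts this outside the integrating-factor template.
- the exact-equation method: yes — fits the structure here.
- the homogeneous substitution: the slope changes under joint rescaling, failing the degree-zero test.


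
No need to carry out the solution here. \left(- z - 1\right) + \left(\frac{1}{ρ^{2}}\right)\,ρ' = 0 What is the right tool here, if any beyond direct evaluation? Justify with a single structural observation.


Technique: separation of variables — separating collects all ρ-dependence with the derivative and leaves all z-dependence opposite: variables separate. One could also solve this as an exact equation; with each coefficient in its own variable, separating is the same work with fewer steps.


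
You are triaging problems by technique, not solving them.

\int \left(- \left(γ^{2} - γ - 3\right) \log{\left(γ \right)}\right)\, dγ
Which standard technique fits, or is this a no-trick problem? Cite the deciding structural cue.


Verdict: integration by parts — the logarithm \log{\left(γ \right)} wants to be differentiated, not integrated; parts makes that legal.


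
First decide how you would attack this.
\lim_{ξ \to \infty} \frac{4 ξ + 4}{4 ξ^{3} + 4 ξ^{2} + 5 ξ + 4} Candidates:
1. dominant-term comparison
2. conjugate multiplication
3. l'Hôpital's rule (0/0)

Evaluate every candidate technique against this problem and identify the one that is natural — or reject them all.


Best approach: dominant-term comparison — as ξ grows, only the highest-degree terms matter — compare leading terms and read the limit off.
- dominant-term comparison — yes, a natural case for it.
- conjugate multiplication — no difference of divergent radicals appears, so rationalizing has nothing to cancel.
- l'Hôpital's rule (0/0) — no 0/0 form appears: written as one quotient, top and bottom both grow without bound, and the ratio is decided by their leading terms.


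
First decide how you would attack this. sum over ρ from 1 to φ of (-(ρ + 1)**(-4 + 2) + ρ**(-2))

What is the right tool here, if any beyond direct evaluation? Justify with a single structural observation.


Diagnosis: telescoping — difference-of-shifts structure (each term adds ρ**(-2), then subtracts its one-index-advanced value, which the following term adds back) leaves only the first and last pieces standing.


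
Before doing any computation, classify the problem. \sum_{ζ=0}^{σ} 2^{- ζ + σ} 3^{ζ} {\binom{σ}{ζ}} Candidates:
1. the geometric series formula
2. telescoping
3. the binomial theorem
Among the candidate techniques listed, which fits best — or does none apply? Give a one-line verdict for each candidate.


Technique: the binomial theorem — the binomial coefficients weight matched powers of 3 and 2, which is exactly the expansion of a binomial power.
- the geometric series formula: dividing successive terms gives an index-dependent quantity, not a constant.
- telescoping: computed from the summand as displayed, the partial sums build up without the pairwise collapse telescoping exploits.
- the binomial theorem — applies; the problem has the shape this method handles.


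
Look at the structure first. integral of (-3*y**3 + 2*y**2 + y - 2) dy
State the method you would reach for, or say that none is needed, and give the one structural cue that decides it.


Best approach: no special technique — every term is a constant multiple of a power of y; term-wise power-rule integration needs no preliminary transformation.


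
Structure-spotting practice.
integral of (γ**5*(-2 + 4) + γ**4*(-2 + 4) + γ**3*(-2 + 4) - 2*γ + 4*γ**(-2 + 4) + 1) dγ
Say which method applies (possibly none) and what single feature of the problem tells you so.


Technique: no special technique — nothing composite, nothing rational, nothing trigonometric — each constant-multiple power of γ integrates by the power rule alone.


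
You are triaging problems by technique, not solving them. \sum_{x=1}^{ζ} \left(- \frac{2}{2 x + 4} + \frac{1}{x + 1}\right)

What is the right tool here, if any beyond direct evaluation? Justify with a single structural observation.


Technique: telescoping — difference-of-shifts structure (each term adds \frac{1}{x + 1}, then subtracts its one-index-advanced value, which the following term adds back) leaves only the first and last pieces standing.
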